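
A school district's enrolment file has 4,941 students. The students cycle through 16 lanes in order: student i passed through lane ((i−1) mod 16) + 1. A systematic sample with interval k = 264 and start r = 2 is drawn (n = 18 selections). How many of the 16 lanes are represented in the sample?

Consecutive selections differ by k = 264, so their lane numbers differ by 264 mod 16 = 8.
gcd(264, 16) = 8, so the sample visits 16/8 = 2 distinct residues mod 16.
Start 2 is lane 2; the lanes hit are 2, 10.

2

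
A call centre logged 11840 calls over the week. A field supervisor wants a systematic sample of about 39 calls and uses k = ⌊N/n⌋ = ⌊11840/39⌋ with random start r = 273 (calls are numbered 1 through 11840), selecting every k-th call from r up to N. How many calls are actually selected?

k = ⌊11840/39⌋ = 303
Achieved size = ⌊(11840 − 273)/303⌋ + 1 = ⌊11567/303⌋ + 1 = 38 + 1 = 39
(last selection: 273 + 38×303 = 11787 ≤ 11840; next would be 12090 > 11840)

39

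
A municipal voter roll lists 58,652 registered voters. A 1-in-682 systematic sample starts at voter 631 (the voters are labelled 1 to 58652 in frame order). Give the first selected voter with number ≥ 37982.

38141

k = 682
Steps past start: ⌈(37982 − 631)/682⌉ = ⌈37351/682⌉ = 55
Selected voter: 631 + 55×682 = 38141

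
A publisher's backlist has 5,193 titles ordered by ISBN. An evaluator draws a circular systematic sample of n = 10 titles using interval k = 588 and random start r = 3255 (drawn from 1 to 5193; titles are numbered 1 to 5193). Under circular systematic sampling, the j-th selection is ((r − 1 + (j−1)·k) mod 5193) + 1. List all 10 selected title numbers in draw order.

3255, 3843, 4431, 5019, 414, 1002, 1590, 2178, 2766, 3354

Selection 1: 3255
Selection 2: 3255 + 588 = 3843
Selection 3: 3843 + 588 = 4431
Selection 4: 4431 + 588 = 5019
Selection 5: 5019 + 588 = 5607 → 5607 − 5193 = 414
Selection 6: 414 + 588 = 1002
Selection 7: 1002 + 588 = 1590
Selection 8: 1590 + 588 = 2178
Selection 9: 2178 + 588 = 2766
Selection 10: 2766 + 588 = 3354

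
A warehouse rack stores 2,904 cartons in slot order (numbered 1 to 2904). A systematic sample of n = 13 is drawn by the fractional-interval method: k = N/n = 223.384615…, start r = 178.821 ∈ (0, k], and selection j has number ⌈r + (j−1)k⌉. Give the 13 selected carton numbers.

179, 403, 626, 849, 1073, 1296, 1520, 1743, 1966, 2190, 2413, 2637, 2860

j=1: r + 0k = 178.821 → ⌈·⌉ = 179
j=2: r + 1k = 402.205615… → ⌈·⌉ = 403
j=3: r + 2k = 625.590230… → ⌈·⌉ = 626
j=4: r + 3k = 848.974846… → ⌈·⌉ = 849
j=5: r + 4k = 1072.359461… → ⌈·⌉ = 1073
j=6: r + 5k = 1295.744076… → ⌈·⌉ = 1296
j=7: r + 6k = 1519.128692… → ⌈·⌉ = 1520
j=8: r + 7k = 1742.513307… → ⌈·⌉ = 1743
j=9: r + 8k = 1965.897923… → ⌈·⌉ = 1966
j=10: r + 9k = 2189.282538… → ⌈·⌉ = 2190
j=11: r + 10k = 2412.667153… → ⌈·⌉ = 2413
j=12: r + 11k = 2636.051769… → ⌈·⌉ = 2637
j=13: r + 12k = 2859.436384… → ⌈·⌉ = 2860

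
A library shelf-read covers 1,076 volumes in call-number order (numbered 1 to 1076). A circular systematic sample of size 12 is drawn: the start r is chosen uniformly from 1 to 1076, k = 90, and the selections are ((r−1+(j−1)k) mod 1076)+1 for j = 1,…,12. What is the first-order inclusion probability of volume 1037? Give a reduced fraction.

3/269

For each position j, as r ranges over 1…1076 the j-th selection hits every volume exactly once, so volume 1037 is selected for exactly 12 of the 1076 starts.
Inclusion probability = 12/1076 = 3/269.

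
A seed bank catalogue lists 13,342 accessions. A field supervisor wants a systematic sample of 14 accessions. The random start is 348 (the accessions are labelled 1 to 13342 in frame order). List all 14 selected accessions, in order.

348, 1301, 2254, 3207, 4160, 5113, 6066, 7019, 7972, 8925, 9878, 10831, 11784, 12737

k = N/n = 13342/14 = 953
accession 1: 348
accession 2: 348 + 953 = 1301
accession 3: 1301 + 953 = 2254
accession 4: 2254 + 953 = 3207
accession 5: 3207 + 953 = 4160
accession 6: 4160 + 953 = 5113
accession 7: 5113 + 953 = 6066
accession 8: 6066 + 953 = 7019
accession 9: 7019 + 953 = 7972
accession 10: 7972 + 953 = 8925
accession 11: 8925 + 953 = 9878
accession 12: 9878 + 953 = 10831
accession 13: 10831 + 953 = 11784
accession 14: 11784 + 953 = 12737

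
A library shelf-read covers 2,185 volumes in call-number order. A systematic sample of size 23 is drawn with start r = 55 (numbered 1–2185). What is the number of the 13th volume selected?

k = 2185/23 = 95
13th selection = r + (13−1)·k = 55 + 12×95 = 55 + 1140 = 1195

1195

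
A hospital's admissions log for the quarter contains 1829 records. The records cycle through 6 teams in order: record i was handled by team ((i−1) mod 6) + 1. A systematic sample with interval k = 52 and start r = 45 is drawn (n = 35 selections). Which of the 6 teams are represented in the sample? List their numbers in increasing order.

1, 3, 5

Consecutive selections differ by k = 52, so their team numbers differ by 52 mod 6 = 4.
gcd(52, 6) = 2, so the sample visits 6/2 = 3 distinct residues mod 6.
Start 45 is team 3; the teams hit are 1, 3, 5.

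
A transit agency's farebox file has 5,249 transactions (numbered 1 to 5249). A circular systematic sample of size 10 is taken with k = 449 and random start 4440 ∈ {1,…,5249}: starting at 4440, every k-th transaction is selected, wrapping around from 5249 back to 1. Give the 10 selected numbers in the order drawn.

Selection 1: 4440
Selection 2: 4440 + 449 = 4889
Selection 3: 4889 + 449 = 5338 → 5338 − 5249 = 89
Selection 4: 89 + 449 = 538
Selection 5: 538 + 449 = 987
Selection 6: 987 + 449 = 1436
Selection 7: 1436 + 449 = 1885
Selection 8: 1885 + 449 = 2334
Selection 9: 2334 + 449 = 2783
Selection 10: 2783 + 449 = 3232

4440, 4889, 89, 538, 987, 1436, 1885, 2334, 2783, 3232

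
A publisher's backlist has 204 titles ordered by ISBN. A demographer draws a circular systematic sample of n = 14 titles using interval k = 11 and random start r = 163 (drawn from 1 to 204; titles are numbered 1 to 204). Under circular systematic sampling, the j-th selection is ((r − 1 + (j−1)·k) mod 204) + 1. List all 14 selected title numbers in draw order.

163, 174, 185, 196, 3, 14, 25, 36, 47, 58, 69, 80, 91, 102

Selection 1: 163
Selection 2: 163 + 11 = 174
Selection 3: 174 + 11 = 185
Selection 4: 185 + 11 = 196
Selection 5: 196 + 11 = 207 → 207 − 204 = 3
Selection 6: 3 + 11 = 14
Selection 7: 14 + 11 = 25
Selection 8: 25 + 11 = 36
Selection 9: 36 + 11 = 47
Selection 10: 47 + 11 = 58
Selection 11: 58 + 11 = 69
Selection 12: 69 + 11 = 80
Selection 13: 80 + 11 = 91
Selection 14: 91 + 11 = 102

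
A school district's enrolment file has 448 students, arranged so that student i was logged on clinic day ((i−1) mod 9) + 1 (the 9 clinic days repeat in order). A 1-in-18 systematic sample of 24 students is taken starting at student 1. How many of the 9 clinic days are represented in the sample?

Consecutive selections differ by k = 18, so their clinic day numbers differ by 18 mod 9 = 0.
gcd(18, 9) = 9, so the sample visits 9/9 = 1 distinct residues mod 9.
Start 1 is clinic day 1; the clinic days hit are 1.

1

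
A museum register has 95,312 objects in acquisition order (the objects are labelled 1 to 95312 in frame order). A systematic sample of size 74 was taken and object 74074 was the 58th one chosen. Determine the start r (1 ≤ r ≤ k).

658

k = 95312/74 = 1288
r = 74074 − (58−1)×1288 = 74074 − 73416 = 658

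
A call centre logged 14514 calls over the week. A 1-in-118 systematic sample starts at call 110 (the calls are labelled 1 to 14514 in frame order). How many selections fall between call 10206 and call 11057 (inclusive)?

k = 118
First selection ≥ 10206: 110 + ⌈(10206−110)/118⌉·118 = 110 + 86×118 = 10258
Last selection ≤ 11057: 110 + ⌊(11057−110)/118⌋·118 = 110 + 92×118 = 10966
Count = 92 − 86 + 1 = 7

7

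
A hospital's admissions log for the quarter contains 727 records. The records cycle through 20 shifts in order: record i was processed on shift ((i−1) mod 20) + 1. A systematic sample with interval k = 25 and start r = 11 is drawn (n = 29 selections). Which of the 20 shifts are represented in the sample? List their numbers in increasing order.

1, 6, 11, 16

Consecutive selections differ by k = 25, so their shift numbers differ by 25 mod 20 = 5.
gcd(25, 20) = 5, so the sample visits 20/5 = 4 distinct residues mod 20.
Start 11 is shift 11; the shifts hit are 1, 6, 11, 16.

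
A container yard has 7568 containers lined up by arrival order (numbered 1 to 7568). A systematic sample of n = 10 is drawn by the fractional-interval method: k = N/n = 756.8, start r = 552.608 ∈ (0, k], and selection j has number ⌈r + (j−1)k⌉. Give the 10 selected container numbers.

553, 1310, 2067, 2824, 3580, 4337, 5094, 5851, 6608, 7364

j=1: r + 0k = 552.608 → ⌈·⌉ = 553
j=2: r + 1k = 1309.408 → ⌈·⌉ = 1310
j=3: r + 2k = 2066.208 → ⌈·⌉ = 2067
j=4: r + 3k = 2823.008 → ⌈·⌉ = 2824
j=5: r + 4k = 3579.808 → ⌈·⌉ = 3580
j=6: r + 5k = 4336.608 → ⌈·⌉ = 4337
j=7: r + 6k = 5093.408 → ⌈·⌉ = 5094
j=8: r + 7k = 5850.208 → ⌈·⌉ = 5851
j=9: r + 8k = 6607.008 → ⌈·⌉ = 6608
j=10: r + 9k = 7363.808 → ⌈·⌉ = 7364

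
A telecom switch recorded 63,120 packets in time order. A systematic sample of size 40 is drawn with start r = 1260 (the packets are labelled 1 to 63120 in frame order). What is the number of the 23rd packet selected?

k = 63120/40 = 1578
23rd selection = r + (23−1)·k = 1260 + 22×1578 = 1260 + 34716 = 35976

35976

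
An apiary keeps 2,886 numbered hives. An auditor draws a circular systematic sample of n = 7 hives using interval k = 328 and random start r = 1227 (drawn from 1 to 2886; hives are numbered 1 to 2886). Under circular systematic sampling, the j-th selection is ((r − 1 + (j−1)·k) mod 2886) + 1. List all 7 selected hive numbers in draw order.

1227, 1555, 1883, 2211, 2539, 2867, 309

Selection 1: 1227
Selection 2: 1227 + 328 = 1555
Selection 3: 1555 + 328 = 1883
Selection 4: 1883 + 328 = 2211
Selection 5: 2211 + 328 = 2539
Selection 6: 2539 + 328 = 2867
Selection 7: 2867 + 328 = 3195 → 3195 − 2886 = 309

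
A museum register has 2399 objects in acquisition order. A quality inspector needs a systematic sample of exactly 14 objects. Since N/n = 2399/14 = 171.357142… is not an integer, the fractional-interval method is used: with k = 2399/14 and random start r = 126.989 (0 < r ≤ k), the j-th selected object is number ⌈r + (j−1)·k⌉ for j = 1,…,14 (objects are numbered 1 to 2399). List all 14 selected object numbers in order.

127, 299, 470, 642, 813, 984, 1156, 1327, 1498, 1670, 1841, 2012, 2184, 2355

j=1: r + 0k = 126.989 → ⌈·⌉ = 127
j=2: r + 1k = 298.346142… → ⌈·⌉ = 299
j=3: r + 2k = 469.703285… → ⌈·⌉ = 470
j=4: r + 3k = 641.060428… → ⌈·⌉ = 642
j=5: r + 4k = 812.417571… → ⌈·⌉ = 813
j=6: r + 5k = 983.774714… → ⌈·⌉ = 984
j=7: r + 6k = 1155.131857… → ⌈·⌉ = 1156
j=8: r + 7k = 1326.489 → ⌈·⌉ = 1327
j=9: r + 8k = 1497.846142… → ⌈·⌉ = 1498
j=10: r + 9k = 1669.203285… → ⌈·⌉ = 1670
j=11: r + 10k = 1840.560428… → ⌈·⌉ = 1841
j=12: r + 11k = 2011.917571… → ⌈·⌉ = 2012
j=13: r + 12k = 2183.274714… → ⌈·⌉ = 2184
j=14: r + 13k = 2354.631857… → ⌈·⌉ = 2355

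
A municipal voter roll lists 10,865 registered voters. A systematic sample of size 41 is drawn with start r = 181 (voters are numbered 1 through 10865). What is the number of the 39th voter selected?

k = 10865/41 = 265
39th selection = r + (39−1)·k = 181 + 38×265 = 181 + 10070 = 10251

10251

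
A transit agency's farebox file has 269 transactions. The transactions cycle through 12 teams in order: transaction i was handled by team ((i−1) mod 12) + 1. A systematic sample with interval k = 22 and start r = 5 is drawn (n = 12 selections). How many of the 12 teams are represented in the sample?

Consecutive selections differ by k = 22, so their team numbers differ by 22 mod 12 = 10.
gcd(22, 12) = 2, so the sample visits 12/2 = 6 distinct residues mod 12.
Start 5 is team 5; the teams hit are 1, 3, 5, 7, 9, 11.

6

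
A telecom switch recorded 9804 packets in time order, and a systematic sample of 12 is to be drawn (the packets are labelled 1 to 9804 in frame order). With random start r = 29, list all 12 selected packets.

29, 846, 1663, 2480, 3297, 4114, 4931, 5748, 6565, 7382, 8199, 9016

k = N/n = 9804/12 = 817
packet 1: 29
packet 2: 29 + 817 = 846
packet 3: 846 + 817 = 1663
packet 4: 1663 + 817 = 2480
packet 5: 2480 + 817 = 3297
packet 6: 3297 + 817 = 4114
packet 7: 4114 + 817 = 4931
packet 8: 4931 + 817 = 5748
packet 9: 5748 + 817 = 6565
packet 10: 6565 + 817 = 7382
packet 11: 7382 + 817 = 8199
packet 12: 8199 + 817 = 9016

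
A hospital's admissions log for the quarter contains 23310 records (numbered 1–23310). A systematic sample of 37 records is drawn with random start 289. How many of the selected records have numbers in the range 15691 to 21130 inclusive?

9

k = 23310/37 = 630
First selection ≥ 15691: 289 + ⌈(15691−289)/630⌉·630 = 289 + 25×630 = 16039
Last selection ≤ 21130: 289 + ⌊(21130−289)/630⌋·630 = 289 + 33×630 = 21079
Count = 33 − 25 + 1 = 9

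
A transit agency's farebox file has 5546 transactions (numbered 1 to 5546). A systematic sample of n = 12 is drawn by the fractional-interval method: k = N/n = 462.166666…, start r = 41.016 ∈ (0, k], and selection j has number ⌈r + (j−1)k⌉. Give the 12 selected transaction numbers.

42, 504, 966, 1428, 1890, 2352, 2815, 3277, 3739, 4201, 4663, 5125

j=1: r + 0k = 41.016 → ⌈·⌉ = 42
j=2: r + 1k = 503.182666… → ⌈·⌉ = 504
j=3: r + 2k = 965.349333… → ⌈·⌉ = 966
j=4: r + 3k = 1427.516 → ⌈·⌉ = 1428
j=5: r + 4k = 1889.682666… → ⌈·⌉ = 1890
j=6: r + 5k = 2351.849333… → ⌈·⌉ = 2352
j=7: r + 6k = 2814.016 → ⌈·⌉ = 2815
j=8: r + 7k = 3276.182666… → ⌈·⌉ = 3277
j=9: r + 8k = 3738.349333… → ⌈·⌉ = 3739
j=10: r + 9k = 4200.516 → ⌈·⌉ = 4201
j=11: r + 10k = 4662.682666… → ⌈·⌉ = 4663
j=12: r + 11k = 5124.849333… → ⌈·⌉ = 5125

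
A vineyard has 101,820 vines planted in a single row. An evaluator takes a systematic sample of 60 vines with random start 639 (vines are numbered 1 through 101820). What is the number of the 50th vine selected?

83792

k = 101820/60 = 1697
50th selection = r + (50−1)·k = 639 + 49×1697 = 639 + 83153 = 83792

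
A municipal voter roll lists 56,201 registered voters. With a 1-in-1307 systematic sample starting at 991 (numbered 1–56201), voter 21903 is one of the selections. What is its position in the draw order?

17

k = 1307
position = (21903 − 991)/1307 + 1 = 20912/1307 + 1 = 16 + 1 = 17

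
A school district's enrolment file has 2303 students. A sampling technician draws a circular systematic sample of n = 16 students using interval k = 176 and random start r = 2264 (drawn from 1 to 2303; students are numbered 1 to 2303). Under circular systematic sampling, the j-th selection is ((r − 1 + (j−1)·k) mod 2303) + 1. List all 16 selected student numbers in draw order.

Selection 1: 2264
Selection 2: 2264 + 176 = 2440 → 2440 − 2303 = 137
Selection 3: 137 + 176 = 313
Selection 4: 313 + 176 = 489
Selection 5: 489 + 176 = 665
Selection 6: 665 + 176 = 841
Selection 7: 841 + 176 = 1017
Selection 8: 1017 + 176 = 1193
Selection 9: 1193 + 176 = 1369
Selection 10: 1369 + 176 = 1545
Selection 11: 1545 + 176 = 1721
Selection 12: 1721 + 176 = 1897
Selection 13: 1897 + 176 = 2073
Selection 14: 2073 + 176 = 2249
Selection 15: 2249 + 176 = 2425 → 2425 − 2303 = 122
Selection 16: 122 + 176 = 298

2264, 137, 313, 489, 665, 841, 1017, 1193, 1369, 1545, 1721, 1897, 2073, 2249, 122, 298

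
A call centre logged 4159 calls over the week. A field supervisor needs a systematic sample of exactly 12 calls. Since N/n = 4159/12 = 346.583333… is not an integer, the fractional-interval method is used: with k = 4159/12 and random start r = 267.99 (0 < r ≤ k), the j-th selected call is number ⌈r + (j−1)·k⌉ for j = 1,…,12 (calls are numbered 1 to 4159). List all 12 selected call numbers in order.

j=1: r + 0k = 267.99 → ⌈·⌉ = 268
j=2: r + 1k = 614.573333… → ⌈·⌉ = 615
j=3: r + 2k = 961.156666… → ⌈·⌉ = 962
j=4: r + 3k = 1307.74 → ⌈·⌉ = 1308
j=5: r + 4k = 1654.323333… → ⌈·⌉ = 1655
j=6: r + 5k = 2000.906666… → ⌈·⌉ = 2001
j=7: r + 6k = 2347.49 → ⌈·⌉ = 2348
j=8: r + 7k = 2694.073333… → ⌈·⌉ = 2695
j=9: r + 8k = 3040.656666… → ⌈·⌉ = 3041
j=10: r + 9k = 3387.24 → ⌈·⌉ = 3388
j=11: r + 10k = 3733.823333… → ⌈·⌉ = 3734
j=12: r + 11k = 4080.406666… → ⌈·⌉ = 4081

268, 615, 962, 1308, 1655, 2001, 2348, 2695, 3041, 3388, 3734, 4081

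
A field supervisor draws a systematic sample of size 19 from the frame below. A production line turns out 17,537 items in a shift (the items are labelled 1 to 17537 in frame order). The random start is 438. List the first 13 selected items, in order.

k = N/n = 17537/19 = 923
item 1: 438
item 2: 438 + 923 = 1361
item 3: 1361 + 923 = 2284
item 4: 2284 + 923 = 3207
item 5: 3207 + 923 = 4130
item 6: 4130 + 923 = 5053
item 7: 5053 + 923 = 5976
item 8: 5976 + 923 = 6899
item 9: 6899 + 923 = 7822
item 10: 7822 + 923 = 8745
item 11: 8745 + 923 = 9668
item 12: 9668 + 923 = 10591
item 13: 10591 + 923 = 11514

438, 1361, 2284, 3207, 4130, 5053, 5976, 6899, 7822, 8745, 9668, 10591, 11514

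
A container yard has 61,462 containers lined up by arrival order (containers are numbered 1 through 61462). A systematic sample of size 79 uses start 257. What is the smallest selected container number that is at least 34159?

k = 61462/79 = 778
Steps past start: ⌈(34159 − 257)/778⌉ = ⌈33902/778⌉ = 44
Selected container: 257 + 44×778 = 34489

34489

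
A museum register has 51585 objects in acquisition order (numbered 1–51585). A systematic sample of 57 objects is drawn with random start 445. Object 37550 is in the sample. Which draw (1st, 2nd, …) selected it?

k = 51585/57 = 905
position = (37550 − 445)/905 + 1 = 37105/905 + 1 = 41 + 1 = 42

42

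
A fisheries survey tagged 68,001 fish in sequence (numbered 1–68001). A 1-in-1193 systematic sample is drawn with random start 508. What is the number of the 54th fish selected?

k = 1193
54th selection = r + (54−1)·k = 508 + 53×1193 = 508 + 63229 = 63737

63737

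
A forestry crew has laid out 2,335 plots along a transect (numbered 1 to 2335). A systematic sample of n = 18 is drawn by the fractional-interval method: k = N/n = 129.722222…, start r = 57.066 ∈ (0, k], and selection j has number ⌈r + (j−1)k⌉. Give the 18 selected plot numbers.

j=1: r + 0k = 57.066 → ⌈·⌉ = 58
j=2: r + 1k = 186.788222… → ⌈·⌉ = 187
j=3: r + 2k = 316.510444… → ⌈·⌉ = 317
j=4: r + 3k = 446.232666… → ⌈·⌉ = 447
j=5: r + 4k = 575.954888… → ⌈·⌉ = 576
j=6: r + 5k = 705.677111… → ⌈·⌉ = 706
j=7: r + 6k = 835.399333… → ⌈·⌉ = 836
j=8: r + 7k = 965.121555… → ⌈·⌉ = 966
j=9: r + 8k = 1094.843777… → ⌈·⌉ = 1095
j=10: r + 9k = 1224.566 → ⌈·⌉ = 1225
j=11: r + 10k = 1354.288222… → ⌈·⌉ = 1355
j=12: r + 11k = 1484.010444… → ⌈·⌉ = 1485
j=13: r + 12k = 1613.732666… → ⌈·⌉ = 1614
j=14: r + 13k = 1743.454888… → ⌈·⌉ = 1744
j=15: r + 14k = 1873.177111… → ⌈·⌉ = 1874
j=16: r + 15k = 2002.899333… → ⌈·⌉ = 2003
j=17: r + 16k = 2132.621555… → ⌈·⌉ = 2133
j=18: r + 17k = 2262.343777… → ⌈·⌉ = 2263

58, 187, 317, 447, 576, 706, 836, 966, 1095, 1225, 1355, 1485, 1614, 1744, 1874, 2003, 2133, 2263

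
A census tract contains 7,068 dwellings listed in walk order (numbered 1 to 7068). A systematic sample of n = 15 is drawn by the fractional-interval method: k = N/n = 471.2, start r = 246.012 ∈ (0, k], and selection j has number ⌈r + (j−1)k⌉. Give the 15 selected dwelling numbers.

j=1: r + 0k = 246.012 → ⌈·⌉ = 247
j=2: r + 1k = 717.212 → ⌈·⌉ = 718
j=3: r + 2k = 1188.412 → ⌈·⌉ = 1189
j=4: r + 3k = 1659.612 → ⌈·⌉ = 1660
j=5: r + 4k = 2130.812 → ⌈·⌉ = 2131
j=6: r + 5k = 2602.012 → ⌈·⌉ = 2603
j=7: r + 6k = 3073.212 → ⌈·⌉ = 3074
j=8: r + 7k = 3544.412 → ⌈·⌉ = 3545
j=9: r + 8k = 4015.612 → ⌈·⌉ = 4016
j=10: r + 9k = 4486.812 → ⌈·⌉ = 4487
j=11: r + 10k = 4958.012 → ⌈·⌉ = 4959
j=12: r + 11k = 5429.212 → ⌈·⌉ = 5430
j=13: r + 12k = 5900.412 → ⌈·⌉ = 5901
j=14: r + 13k = 6371.612 → ⌈·⌉ = 6372
j=15: r + 14k = 6842.812 → ⌈·⌉ = 6843

247, 718, 1189, 1660, 2131, 2603, 3074, 3545, 4016, 4487, 4959, 5430, 5901, 6372, 6843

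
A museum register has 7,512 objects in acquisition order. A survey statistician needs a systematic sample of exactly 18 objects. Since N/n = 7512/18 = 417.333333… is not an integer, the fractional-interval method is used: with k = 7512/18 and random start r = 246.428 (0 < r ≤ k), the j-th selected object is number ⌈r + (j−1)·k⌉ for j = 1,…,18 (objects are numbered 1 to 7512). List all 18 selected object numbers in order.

j=1: r + 0k = 246.428 → ⌈·⌉ = 247
j=2: r + 1k = 663.761333… → ⌈·⌉ = 664
j=3: r + 2k = 1081.094666… → ⌈·⌉ = 1082
j=4: r + 3k = 1498.428 → ⌈·⌉ = 1499
j=5: r + 4k = 1915.761333… → ⌈·⌉ = 1916
j=6: r + 5k = 2333.094666… → ⌈·⌉ = 2334
j=7: r + 6k = 2750.428 → ⌈·⌉ = 2751
j=8: r + 7k = 3167.761333… → ⌈·⌉ = 3168
j=9: r + 8k = 3585.094666… → ⌈·⌉ = 3586
j=10: r + 9k = 4002.428 → ⌈·⌉ = 4003
j=11: r + 10k = 4419.761333… → ⌈·⌉ = 4420
j=12: r + 11k = 4837.094666… → ⌈·⌉ = 4838
j=13: r + 12k = 5254.428 → ⌈·⌉ = 5255
j=14: r + 13k = 5671.761333… → ⌈·⌉ = 5672
j=15: r + 14k = 6089.094666… → ⌈·⌉ = 6090
j=16: r + 15k = 6506.428 → ⌈·⌉ = 6507
j=17: r + 16k = 6923.761333… → ⌈·⌉ = 6924
j=18: r + 17k = 7341.094666… → ⌈·⌉ = 7342

247, 664, 1082, 1499, 1916, 2334, 2751, 3168, 3586, 4003, 4420, 4838, 5255, 5672, 6090, 6507, 6924, 7342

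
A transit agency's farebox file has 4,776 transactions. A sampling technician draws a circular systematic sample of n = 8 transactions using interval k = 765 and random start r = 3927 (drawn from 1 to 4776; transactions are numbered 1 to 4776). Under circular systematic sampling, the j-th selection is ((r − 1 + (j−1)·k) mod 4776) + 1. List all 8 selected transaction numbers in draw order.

3927, 4692, 681, 1446, 2211, 2976, 3741, 4506

Selection 1: 3927
Selection 2: 3927 + 765 = 4692
Selection 3: 4692 + 765 = 5457 → 5457 − 4776 = 681
Selection 4: 681 + 765 = 1446
Selection 5: 1446 + 765 = 2211
Selection 6: 2211 + 765 = 2976
Selection 7: 2976 + 765 = 3741
Selection 8: 3741 + 765 = 4506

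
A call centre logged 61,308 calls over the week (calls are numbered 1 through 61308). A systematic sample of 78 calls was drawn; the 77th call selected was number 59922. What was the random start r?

186

k = 61308/78 = 786
r = 59922 − (77−1)×786 = 59922 − 59736 = 186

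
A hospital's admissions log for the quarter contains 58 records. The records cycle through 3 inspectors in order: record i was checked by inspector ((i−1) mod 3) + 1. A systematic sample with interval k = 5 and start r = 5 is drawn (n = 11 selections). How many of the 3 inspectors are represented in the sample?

3

Consecutive selections differ by k = 5, so their inspector numbers differ by 5 mod 3 = 2.
gcd(5, 3) = 1, so the sample visits 3/1 = 3 distinct residues mod 3.
Start 5 is inspector 2; the inspectors hit are 1, 2, 3.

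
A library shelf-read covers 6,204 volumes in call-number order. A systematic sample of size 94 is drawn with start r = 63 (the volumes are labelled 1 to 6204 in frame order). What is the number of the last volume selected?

6201

k = 6204/94 = 66
94th selection = r + (94−1)·k = 63 + 93×66 = 63 + 6138 = 6201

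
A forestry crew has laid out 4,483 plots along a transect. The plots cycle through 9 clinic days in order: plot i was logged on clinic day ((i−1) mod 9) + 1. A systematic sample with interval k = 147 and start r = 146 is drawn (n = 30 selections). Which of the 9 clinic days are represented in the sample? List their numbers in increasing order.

Consecutive selections differ by k = 147, so their clinic day numbers differ by 147 mod 9 = 3.
gcd(147, 9) = 3, so the sample visits 9/3 = 3 distinct residues mod 9.
Start 146 is clinic day 2; the clinic days hit are 2, 5, 8.

2, 5, 8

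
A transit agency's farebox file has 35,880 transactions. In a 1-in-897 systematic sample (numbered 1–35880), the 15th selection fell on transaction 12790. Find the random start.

k = 897
r = 12790 − (15−1)×897 = 12790 − 12558 = 232

232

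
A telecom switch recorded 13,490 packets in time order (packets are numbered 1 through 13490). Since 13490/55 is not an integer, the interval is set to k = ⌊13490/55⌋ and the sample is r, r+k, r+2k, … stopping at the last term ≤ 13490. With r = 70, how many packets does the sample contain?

55

k = ⌊13490/55⌋ = 245
Achieved size = ⌊(13490 − 70)/245⌋ + 1 = ⌊13420/245⌋ + 1 = 54 + 1 = 55
(last selection: 70 + 54×245 = 13300 ≤ 13490; next would be 13545 > 13490)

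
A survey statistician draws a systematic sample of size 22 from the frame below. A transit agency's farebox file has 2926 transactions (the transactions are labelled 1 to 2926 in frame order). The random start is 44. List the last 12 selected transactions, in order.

1374, 1507, 1640, 1773, 1906, 2039, 2172, 2305, 2438, 2571, 2704, 2837

k = N/n = 2926/22 = 133
11th selection = 44 + 10×133 = 1374
12th: 1374 + 133 = 1507
13th: 1507 + 133 = 1640
14th: 1640 + 133 = 1773
15th: 1773 + 133 = 1906
16th: 1906 + 133 = 2039
17th: 2039 + 133 = 2172
18th: 2172 + 133 = 2305
19th: 2305 + 133 = 2438
20th: 2438 + 133 = 2571
21st: 2571 + 133 = 2704
22nd: 2704 + 133 = 2837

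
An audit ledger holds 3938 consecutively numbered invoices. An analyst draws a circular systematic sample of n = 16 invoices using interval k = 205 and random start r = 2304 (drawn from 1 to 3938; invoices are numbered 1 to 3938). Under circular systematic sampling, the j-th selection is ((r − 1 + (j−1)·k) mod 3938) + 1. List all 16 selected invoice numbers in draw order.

Selection 1: 2304
Selection 2: 2304 + 205 = 2509
Selection 3: 2509 + 205 = 2714
Selection 4: 2714 + 205 = 2919
Selection 5: 2919 + 205 = 3124
Selection 6: 3124 + 205 = 3329
Selection 7: 3329 + 205 = 3534
Selection 8: 3534 + 205 = 3739
Selection 9: 3739 + 205 = 3944 → 3944 − 3938 = 6
Selection 10: 6 + 205 = 211
Selection 11: 211 + 205 = 416
Selection 12: 416 + 205 = 621
Selection 13: 621 + 205 = 826
Selection 14: 826 + 205 = 1031
Selection 15: 1031 + 205 = 1236
Selection 16: 1236 + 205 = 1441

2304, 2509, 2714, 2919, 3124, 3329, 3534, 3739, 6, 211, 416, 621, 826, 1031, 1236, 1441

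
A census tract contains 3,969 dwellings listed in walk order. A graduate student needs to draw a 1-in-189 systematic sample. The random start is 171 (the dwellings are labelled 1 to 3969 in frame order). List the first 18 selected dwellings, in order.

171, 360, 549, 738, 927, 1116, 1305, 1494, 1683, 1872, 2061, 2250, 2439, 2628, 2817, 3006, 3195, 3384

dwelling 1: 171
dwelling 2: 171 + 189 = 360
dwelling 3: 360 + 189 = 549
dwelling 4: 549 + 189 = 738
dwelling 5: 738 + 189 = 927
dwelling 6: 927 + 189 = 1116
dwelling 7: 1116 + 189 = 1305
dwelling 8: 1305 + 189 = 1494
dwelling 9: 1494 + 189 = 1683
dwelling 10: 1683 + 189 = 1872
dwelling 11: 1872 + 189 = 2061
dwelling 12: 2061 + 189 = 2250
dwelling 13: 2250 + 189 = 2439
dwelling 14: 2439 + 189 = 2628
dwelling 15: 2628 + 189 = 2817
dwelling 16: 2817 + 189 = 3006
dwelling 17: 3006 + 189 = 3195
dwelling 18: 3195 + 189 = 3384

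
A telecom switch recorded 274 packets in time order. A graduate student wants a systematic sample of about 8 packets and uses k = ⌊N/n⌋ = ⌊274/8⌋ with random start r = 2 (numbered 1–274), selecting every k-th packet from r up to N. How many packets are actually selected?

9

k = ⌊274/8⌋ = 34
Achieved size = ⌊(274 − 2)/34⌋ + 1 = ⌊272/34⌋ + 1 = 8 + 1 = 9
(last selection: 2 + 8×34 = 274 ≤ 274; next would be 308 > 274)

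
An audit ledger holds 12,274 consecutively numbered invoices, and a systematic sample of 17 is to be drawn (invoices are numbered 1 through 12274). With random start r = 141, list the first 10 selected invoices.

k = N/n = 12274/17 = 722
invoice 1: 141
invoice 2: 141 + 722 = 863
invoice 3: 863 + 722 = 1585
invoice 4: 1585 + 722 = 2307
invoice 5: 2307 + 722 = 3029
invoice 6: 3029 + 722 = 3751
invoice 7: 3751 + 722 = 4473
invoice 8: 4473 + 722 = 5195
invoice 9: 5195 + 722 = 5917
invoice 10: 5917 + 722 = 6639

141, 863, 1585, 2307, 3029, 3751, 4473, 5195, 5917, 6639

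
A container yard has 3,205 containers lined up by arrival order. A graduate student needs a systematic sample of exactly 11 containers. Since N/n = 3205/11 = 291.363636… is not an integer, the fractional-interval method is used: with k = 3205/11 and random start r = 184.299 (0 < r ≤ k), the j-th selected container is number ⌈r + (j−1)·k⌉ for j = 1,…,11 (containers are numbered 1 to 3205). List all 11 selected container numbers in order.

185, 476, 768, 1059, 1350, 1642, 1933, 2224, 2516, 2807, 3098

j=1: r + 0k = 184.299 → ⌈·⌉ = 185
j=2: r + 1k = 475.662636… → ⌈·⌉ = 476
j=3: r + 2k = 767.026272… → ⌈·⌉ = 768
j=4: r + 3k = 1058.389909… → ⌈·⌉ = 1059
j=5: r + 4k = 1349.753545… → ⌈·⌉ = 1350
j=6: r + 5k = 1641.117181… → ⌈·⌉ = 1642
j=7: r + 6k = 1932.480818… → ⌈·⌉ = 1933
j=8: r + 7k = 2223.844454… → ⌈·⌉ = 2224
j=9: r + 8k = 2515.208090… → ⌈·⌉ = 2516
j=10: r + 9k = 2806.571727… → ⌈·⌉ = 2807
j=11: r + 10k = 3097.935363… → ⌈·⌉ = 3098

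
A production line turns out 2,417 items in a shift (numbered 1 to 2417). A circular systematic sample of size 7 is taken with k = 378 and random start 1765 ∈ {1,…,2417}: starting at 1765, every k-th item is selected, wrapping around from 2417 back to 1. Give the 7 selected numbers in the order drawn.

1765, 2143, 104, 482, 860, 1238, 1616

Selection 1: 1765
Selection 2: 1765 + 378 = 2143
Selection 3: 2143 + 378 = 2521 → 2521 − 2417 = 104
Selection 4: 104 + 378 = 482
Selection 5: 482 + 378 = 860
Selection 6: 860 + 378 = 1238
Selection 7: 1238 + 378 = 1616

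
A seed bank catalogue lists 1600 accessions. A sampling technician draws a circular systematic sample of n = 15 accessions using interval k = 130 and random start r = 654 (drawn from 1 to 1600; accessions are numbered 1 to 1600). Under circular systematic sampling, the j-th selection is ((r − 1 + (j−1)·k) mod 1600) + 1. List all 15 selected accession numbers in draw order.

654, 784, 914, 1044, 1174, 1304, 1434, 1564, 94, 224, 354, 484, 614, 744, 874

Selection 1: 654
Selection 2: 654 + 130 = 784
Selection 3: 784 + 130 = 914
Selection 4: 914 + 130 = 1044
Selection 5: 1044 + 130 = 1174
Selection 6: 1174 + 130 = 1304
Selection 7: 1304 + 130 = 1434
Selection 8: 1434 + 130 = 1564
Selection 9: 1564 + 130 = 1694 → 1694 − 1600 = 94
Selection 10: 94 + 130 = 224
Selection 11: 224 + 130 = 354
Selection 12: 354 + 130 = 484
Selection 13: 484 + 130 = 614
Selection 14: 614 + 130 = 744
Selection 15: 744 + 130 = 874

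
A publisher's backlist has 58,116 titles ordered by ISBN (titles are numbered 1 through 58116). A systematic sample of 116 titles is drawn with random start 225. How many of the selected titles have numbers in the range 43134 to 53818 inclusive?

21

k = 58116/116 = 501
First selection ≥ 43134: 225 + ⌈(43134−225)/501⌉·501 = 225 + 86×501 = 43311
Last selection ≤ 53818: 225 + ⌊(53818−225)/501⌋·501 = 225 + 106×501 = 53331
Count = 106 − 86 + 1 = 21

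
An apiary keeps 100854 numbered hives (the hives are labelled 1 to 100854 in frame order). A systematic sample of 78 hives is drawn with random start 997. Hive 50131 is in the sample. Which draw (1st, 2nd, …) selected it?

k = 100854/78 = 1293
position = (50131 − 997)/1293 + 1 = 49134/1293 + 1 = 38 + 1 = 39

39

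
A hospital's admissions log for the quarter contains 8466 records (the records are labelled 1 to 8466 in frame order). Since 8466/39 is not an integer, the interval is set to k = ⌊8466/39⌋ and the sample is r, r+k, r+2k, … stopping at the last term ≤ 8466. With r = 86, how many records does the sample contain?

k = ⌊8466/39⌋ = 217
Achieved size = ⌊(8466 − 86)/217⌋ + 1 = ⌊8380/217⌋ + 1 = 38 + 1 = 39
(last selection: 86 + 38×217 = 8332 ≤ 8466; next would be 8549 > 8466)

39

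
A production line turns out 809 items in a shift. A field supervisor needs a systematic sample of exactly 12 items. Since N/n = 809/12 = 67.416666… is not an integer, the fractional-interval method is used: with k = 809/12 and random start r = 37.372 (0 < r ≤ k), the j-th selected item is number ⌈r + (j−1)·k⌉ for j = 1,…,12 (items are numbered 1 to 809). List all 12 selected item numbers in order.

j=1: r + 0k = 37.372 → ⌈·⌉ = 38
j=2: r + 1k = 104.788666… → ⌈·⌉ = 105
j=3: r + 2k = 172.205333… → ⌈·⌉ = 173
j=4: r + 3k = 239.622 → ⌈·⌉ = 240
j=5: r + 4k = 307.038666… → ⌈·⌉ = 308
j=6: r + 5k = 374.455333… → ⌈·⌉ = 375
j=7: r + 6k = 441.872 → ⌈·⌉ = 442
j=8: r + 7k = 509.288666… → ⌈·⌉ = 510
j=9: r + 8k = 576.705333… → ⌈·⌉ = 577
j=10: r + 9k = 644.122 → ⌈·⌉ = 645
j=11: r + 10k = 711.538666… → ⌈·⌉ = 712
j=12: r + 11k = 778.955333… → ⌈·⌉ = 779

38, 105, 173, 240, 308, 375, 442, 510, 577, 645, 712, 779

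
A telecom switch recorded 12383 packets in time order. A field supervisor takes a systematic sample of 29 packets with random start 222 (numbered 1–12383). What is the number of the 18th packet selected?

7481

k = 12383/29 = 427
18th selection = r + (18−1)·k = 222 + 17×427 = 222 + 7259 = 7481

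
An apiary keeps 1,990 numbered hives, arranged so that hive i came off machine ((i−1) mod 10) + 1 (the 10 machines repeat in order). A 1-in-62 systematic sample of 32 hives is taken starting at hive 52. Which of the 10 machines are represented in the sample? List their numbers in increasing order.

2, 4, 6, 8, 10

Consecutive selections differ by k = 62, so their machine numbers differ by 62 mod 10 = 2.
gcd(62, 10) = 2, so the sample visits 10/2 = 5 distinct residues mod 10.
Start 52 is machine 2; the machines hit are 2, 4, 6, 8, 10.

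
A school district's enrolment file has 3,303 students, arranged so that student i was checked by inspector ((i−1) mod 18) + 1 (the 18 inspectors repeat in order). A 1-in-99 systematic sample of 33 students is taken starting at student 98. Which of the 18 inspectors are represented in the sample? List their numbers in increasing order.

Consecutive selections differ by k = 99, so their inspector numbers differ by 99 mod 18 = 9.
gcd(99, 18) = 9, so the sample visits 18/9 = 2 distinct residues mod 18.
Start 98 is inspector 8; the inspectors hit are 8, 17.

8, 17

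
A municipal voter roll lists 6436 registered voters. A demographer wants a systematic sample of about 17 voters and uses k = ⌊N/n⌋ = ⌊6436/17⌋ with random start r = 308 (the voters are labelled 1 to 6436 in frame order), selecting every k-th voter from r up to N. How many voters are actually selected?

k = ⌊6436/17⌋ = 378
Achieved size = ⌊(6436 − 308)/378⌋ + 1 = ⌊6128/378⌋ + 1 = 16 + 1 = 17
(last selection: 308 + 16×378 = 6356 ≤ 6436; next would be 6734 > 6436)

17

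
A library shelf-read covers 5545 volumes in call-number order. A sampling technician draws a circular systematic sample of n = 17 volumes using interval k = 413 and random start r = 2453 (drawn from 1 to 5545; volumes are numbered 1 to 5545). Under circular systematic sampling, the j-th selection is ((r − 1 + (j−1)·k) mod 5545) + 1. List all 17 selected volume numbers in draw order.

Selection 1: 2453
Selection 2: 2453 + 413 = 2866
Selection 3: 2866 + 413 = 3279
Selection 4: 3279 + 413 = 3692
Selection 5: 3692 + 413 = 4105
Selection 6: 4105 + 413 = 4518
Selection 7: 4518 + 413 = 4931
Selection 8: 4931 + 413 = 5344
Selection 9: 5344 + 413 = 5757 → 5757 − 5545 = 212
Selection 10: 212 + 413 = 625
Selection 11: 625 + 413 = 1038
Selection 12: 1038 + 413 = 1451
Selection 13: 1451 + 413 = 1864
Selection 14: 1864 + 413 = 2277
Selection 15: 2277 + 413 = 2690
Selection 16: 2690 + 413 = 3103
Selection 17: 3103 + 413 = 3516

2453, 2866, 3279, 3692, 4105, 4518, 4931, 5344, 212, 625, 1038, 1451, 1864, 2277, 2690, 3103, 3516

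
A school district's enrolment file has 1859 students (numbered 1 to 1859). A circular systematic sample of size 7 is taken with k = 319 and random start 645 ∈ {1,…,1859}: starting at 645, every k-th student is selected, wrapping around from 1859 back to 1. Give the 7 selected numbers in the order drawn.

Selection 1: 645
Selection 2: 645 + 319 = 964
Selection 3: 964 + 319 = 1283
Selection 4: 1283 + 319 = 1602
Selection 5: 1602 + 319 = 1921 → 1921 − 1859 = 62
Selection 6: 62 + 319 = 381
Selection 7: 381 + 319 = 700

645, 964, 1283, 1602, 62, 381, 700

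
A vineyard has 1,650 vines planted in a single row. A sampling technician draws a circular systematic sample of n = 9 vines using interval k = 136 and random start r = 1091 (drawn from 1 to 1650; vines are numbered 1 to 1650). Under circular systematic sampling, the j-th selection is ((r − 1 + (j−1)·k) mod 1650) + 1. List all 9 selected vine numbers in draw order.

1091, 1227, 1363, 1499, 1635, 121, 257, 393, 529

Selection 1: 1091
Selection 2: 1091 + 136 = 1227
Selection 3: 1227 + 136 = 1363
Selection 4: 1363 + 136 = 1499
Selection 5: 1499 + 136 = 1635
Selection 6: 1635 + 136 = 1771 → 1771 − 1650 = 121
Selection 7: 121 + 136 = 257
Selection 8: 257 + 136 = 393
Selection 9: 393 + 136 = 529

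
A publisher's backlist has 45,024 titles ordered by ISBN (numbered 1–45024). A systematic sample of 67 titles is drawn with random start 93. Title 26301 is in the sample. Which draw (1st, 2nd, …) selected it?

k = 45024/67 = 672
position = (26301 − 93)/672 + 1 = 26208/672 + 1 = 39 + 1 = 40

40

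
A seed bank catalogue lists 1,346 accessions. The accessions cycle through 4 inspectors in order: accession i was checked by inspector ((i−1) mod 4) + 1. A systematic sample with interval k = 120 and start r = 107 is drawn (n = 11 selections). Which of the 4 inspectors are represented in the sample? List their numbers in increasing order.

3

Consecutive selections differ by k = 120, so their inspector numbers differ by 120 mod 4 = 0.
gcd(120, 4) = 4, so the sample visits 4/4 = 1 distinct residues mod 4.
Start 107 is inspector 3; the inspectors hit are 3.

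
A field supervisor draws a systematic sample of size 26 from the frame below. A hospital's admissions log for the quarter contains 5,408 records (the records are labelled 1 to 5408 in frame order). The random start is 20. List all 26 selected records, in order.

20, 228, 436, 644, 852, 1060, 1268, 1476, 1684, 1892, 2100, 2308, 2516, 2724, 2932, 3140, 3348, 3556, 3764, 3972, 4180, 4388, 4596, 4804, 5012, 5220

k = N/n = 5408/26 = 208
record 1: 20
record 2: 20 + 208 = 228
record 3: 228 + 208 = 436
record 4: 436 + 208 = 644
record 5: 644 + 208 = 852
record 6: 852 + 208 = 1060
record 7: 1060 + 208 = 1268
record 8: 1268 + 208 = 1476
record 9: 1476 + 208 = 1684
record 10: 1684 + 208 = 1892
record 11: 1892 + 208 = 2100
record 12: 2100 + 208 = 2308
record 13: 2308 + 208 = 2516
record 14: 2516 + 208 = 2724
record 15: 2724 + 208 = 2932
record 16: 2932 + 208 = 3140
record 17: 3140 + 208 = 3348
record 18: 3348 + 208 = 3556
record 19: 3556 + 208 = 3764
record 20: 3764 + 208 = 3972
record 21: 3972 + 208 = 4180
record 22: 4180 + 208 = 4388
record 23: 4388 + 208 = 4596
record 24: 4596 + 208 = 4804
record 25: 4804 + 208 = 5012
record 26: 5012 + 208 = 5220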